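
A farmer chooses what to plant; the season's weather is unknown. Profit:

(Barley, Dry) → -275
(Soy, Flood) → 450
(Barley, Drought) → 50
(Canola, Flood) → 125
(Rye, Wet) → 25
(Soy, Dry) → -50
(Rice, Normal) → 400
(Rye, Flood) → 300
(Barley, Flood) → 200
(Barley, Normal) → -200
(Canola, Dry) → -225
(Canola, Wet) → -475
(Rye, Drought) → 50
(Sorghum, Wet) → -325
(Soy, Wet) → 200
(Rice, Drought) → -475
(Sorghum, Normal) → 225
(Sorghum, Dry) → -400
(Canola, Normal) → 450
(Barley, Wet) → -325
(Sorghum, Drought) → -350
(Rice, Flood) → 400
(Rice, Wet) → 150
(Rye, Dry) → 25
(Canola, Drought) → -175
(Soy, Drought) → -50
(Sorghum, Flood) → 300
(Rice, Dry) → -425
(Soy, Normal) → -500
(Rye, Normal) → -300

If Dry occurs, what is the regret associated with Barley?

300

Best payoff under Dry is 25.
Regret = 25 − (-275) = 300.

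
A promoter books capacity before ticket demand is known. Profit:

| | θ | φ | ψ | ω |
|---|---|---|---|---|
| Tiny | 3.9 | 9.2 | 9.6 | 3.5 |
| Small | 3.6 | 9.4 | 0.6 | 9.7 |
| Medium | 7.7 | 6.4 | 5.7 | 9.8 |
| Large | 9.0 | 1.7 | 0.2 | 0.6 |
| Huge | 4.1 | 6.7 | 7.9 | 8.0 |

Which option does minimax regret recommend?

Medium

Column bests: θ=9.0, φ=9.4, ψ=9.6, ω=9.8.
Tiny regrets: 5.1, 0.2, 0.0, 6.3 → max 6.3
Small regrets: 5.4, 0.0, 9.0, 0.1 → max 9.0
Medium regrets: 1.3, 3.0, 3.9, 0.0 → max 3.9
Large regrets: 0.0, 7.7, 9.4, 9.2 → max 9.4
Huge regrets: 4.9, 2.7, 1.7, 1.8 → max 4.9
Smallest max regret = 3.9 → Medium.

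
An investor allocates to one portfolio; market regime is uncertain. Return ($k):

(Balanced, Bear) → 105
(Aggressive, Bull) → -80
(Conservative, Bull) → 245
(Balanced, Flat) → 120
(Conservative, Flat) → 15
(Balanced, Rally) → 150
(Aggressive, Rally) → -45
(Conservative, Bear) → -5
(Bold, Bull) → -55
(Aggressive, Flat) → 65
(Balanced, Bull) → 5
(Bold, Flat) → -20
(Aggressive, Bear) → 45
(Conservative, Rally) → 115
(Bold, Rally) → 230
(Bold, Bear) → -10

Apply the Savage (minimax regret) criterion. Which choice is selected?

Conservative

Column bests: Bear=105, Flat=120, Bull=245, Rally=230.
Conservative regrets: 110, 105, 0, 115 → max 115
Balanced regrets: 0, 0, 240, 80 → max 240
Aggressive regrets: 60, 55, 325, 275 → max 325
Bold regrets: 115, 140, 300, 0 → max 300
Smallest max regret = 115 → Conservative.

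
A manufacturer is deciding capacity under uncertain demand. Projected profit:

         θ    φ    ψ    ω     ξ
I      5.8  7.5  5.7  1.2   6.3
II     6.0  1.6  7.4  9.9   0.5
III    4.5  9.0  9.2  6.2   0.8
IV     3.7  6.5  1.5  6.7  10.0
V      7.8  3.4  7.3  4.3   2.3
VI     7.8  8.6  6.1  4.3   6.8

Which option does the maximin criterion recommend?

VI

Row minima: I=1.2, II=0.5, III=0.8, IV=1.5, V=2.3, VI=4.3
Best worst-case = 4.3 → VI.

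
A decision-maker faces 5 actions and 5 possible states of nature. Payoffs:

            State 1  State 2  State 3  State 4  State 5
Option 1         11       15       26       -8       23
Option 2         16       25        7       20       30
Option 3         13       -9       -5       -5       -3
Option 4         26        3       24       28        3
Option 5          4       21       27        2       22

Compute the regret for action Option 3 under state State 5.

Best payoff under State 5 is 30.
Regret = 30 − (-3) = 33.

33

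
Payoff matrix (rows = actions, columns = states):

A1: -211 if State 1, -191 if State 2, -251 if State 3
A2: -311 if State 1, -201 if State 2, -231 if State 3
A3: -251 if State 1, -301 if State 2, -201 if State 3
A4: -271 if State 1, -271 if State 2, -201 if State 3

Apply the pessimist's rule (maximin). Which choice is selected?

A1

Row minima: A1=-251, A2=-311, A3=-301, A4=-271
Best worst-case = -251 → A1.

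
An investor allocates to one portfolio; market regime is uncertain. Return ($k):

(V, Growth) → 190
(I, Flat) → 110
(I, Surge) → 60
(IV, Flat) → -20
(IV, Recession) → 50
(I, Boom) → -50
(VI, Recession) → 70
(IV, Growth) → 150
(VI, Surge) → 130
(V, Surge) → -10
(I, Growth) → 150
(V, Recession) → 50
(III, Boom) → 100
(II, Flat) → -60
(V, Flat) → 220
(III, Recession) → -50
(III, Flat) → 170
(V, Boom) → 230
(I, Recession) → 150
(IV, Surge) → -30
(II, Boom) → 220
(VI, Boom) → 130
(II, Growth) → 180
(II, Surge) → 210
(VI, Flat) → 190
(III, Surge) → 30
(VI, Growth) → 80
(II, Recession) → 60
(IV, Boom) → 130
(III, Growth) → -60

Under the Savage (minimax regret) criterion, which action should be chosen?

VI

Column bests: Recession=150, Flat=220, Growth=190, Boom=230, Surge=210.
I regrets: 0, 110, 40, 280, 150 → max 280
II regrets: 90, 280, 10, 10, 0 → max 280
III regrets: 200, 50, 250, 130, 180 → max 250
IV regrets: 100, 240, 40, 100, 240 → max 240
V regrets: 100, 0, 0, 0, 220 → max 220
VI regrets: 80, 30, 110, 100, 80 → max 110
Smallest max regret = 110 → VI.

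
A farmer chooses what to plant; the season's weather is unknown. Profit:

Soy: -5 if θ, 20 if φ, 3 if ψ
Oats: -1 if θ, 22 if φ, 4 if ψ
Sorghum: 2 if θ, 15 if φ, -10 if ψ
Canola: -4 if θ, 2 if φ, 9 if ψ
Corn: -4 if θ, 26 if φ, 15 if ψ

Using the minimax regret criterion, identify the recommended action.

Column bests: θ=2, φ=26, ψ=15.
Soy regrets: 7, 6, 12 → max 12
Oats regrets: 3, 4, 11 → max 11
Sorghum regrets: 0, 11, 25 → max 25
Canola regrets: 6, 24, 6 → max 24
Corn regrets: 6, 0, 0 → max 6
Smallest max regret = 6 → Corn.

Corn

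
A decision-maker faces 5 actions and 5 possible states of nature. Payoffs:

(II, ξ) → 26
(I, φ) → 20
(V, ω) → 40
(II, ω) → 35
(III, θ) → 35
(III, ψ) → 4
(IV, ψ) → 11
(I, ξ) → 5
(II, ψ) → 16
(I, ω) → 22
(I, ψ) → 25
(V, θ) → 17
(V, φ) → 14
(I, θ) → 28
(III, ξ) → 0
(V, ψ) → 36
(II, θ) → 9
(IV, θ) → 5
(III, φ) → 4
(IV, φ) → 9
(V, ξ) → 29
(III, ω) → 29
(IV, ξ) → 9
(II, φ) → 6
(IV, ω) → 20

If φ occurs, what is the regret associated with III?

Best payoff under φ is 20.
Regret = 20 − 4 = 16.

16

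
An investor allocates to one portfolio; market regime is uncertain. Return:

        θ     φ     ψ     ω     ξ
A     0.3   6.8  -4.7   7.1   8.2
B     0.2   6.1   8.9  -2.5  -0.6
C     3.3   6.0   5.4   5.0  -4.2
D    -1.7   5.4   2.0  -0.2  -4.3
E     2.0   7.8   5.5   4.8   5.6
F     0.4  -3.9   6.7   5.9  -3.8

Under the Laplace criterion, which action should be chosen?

E

Row averages: A=3.54, B=2.42, C=3.1, D=0.24, E=5.14, F=1.06
Highest average = 5.14 → E.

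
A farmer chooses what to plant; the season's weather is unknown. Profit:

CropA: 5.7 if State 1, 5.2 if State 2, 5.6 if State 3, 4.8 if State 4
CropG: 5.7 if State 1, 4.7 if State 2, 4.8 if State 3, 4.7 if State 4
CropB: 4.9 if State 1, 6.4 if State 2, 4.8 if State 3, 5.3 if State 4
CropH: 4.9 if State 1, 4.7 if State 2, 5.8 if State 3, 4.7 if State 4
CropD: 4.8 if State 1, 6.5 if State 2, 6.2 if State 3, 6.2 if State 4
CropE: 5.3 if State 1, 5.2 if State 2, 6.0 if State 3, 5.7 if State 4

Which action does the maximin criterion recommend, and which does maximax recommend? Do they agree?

maximin → CropE; maximax → CropD (disagree)

Row minima: CropA=4.8, CropG=4.7, CropB=4.8, CropH=4.7, CropD=4.8, CropE=5.2
Best worst-case = 5.2 → CropE.
Row maxima: CropA=5.7, CropG=5.7, CropB=6.4, CropH=5.8, CropD=6.5, CropE=6.0
Best best-case = 6.5 → CropD.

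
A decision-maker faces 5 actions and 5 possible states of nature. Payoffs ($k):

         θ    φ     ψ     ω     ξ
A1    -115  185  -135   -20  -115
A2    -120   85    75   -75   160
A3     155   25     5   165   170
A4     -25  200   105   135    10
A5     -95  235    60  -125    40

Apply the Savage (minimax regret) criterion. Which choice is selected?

A4

Column bests: θ=155, φ=235, ψ=105, ω=165, ξ=170.
A1 regrets: 270, 50, 240, 185, 285 → max 285
A2 regrets: 275, 150, 30, 240, 10 → max 275
A3 regrets: 0, 210, 100, 0, 0 → max 210
A4 regrets: 180, 35, 0, 30, 160 → max 180
A5 regrets: 250, 0, 45, 290, 130 → max 290
Smallest max regret = 180 → A4.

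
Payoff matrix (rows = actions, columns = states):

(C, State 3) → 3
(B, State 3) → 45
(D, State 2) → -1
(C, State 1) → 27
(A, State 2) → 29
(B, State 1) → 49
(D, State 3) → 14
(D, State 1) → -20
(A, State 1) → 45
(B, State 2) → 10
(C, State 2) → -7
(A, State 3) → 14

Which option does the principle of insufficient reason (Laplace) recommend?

Row averages: A=88/3, B=104/3, C=23/3, D=-7/3
Highest average = 104/3 → B.

B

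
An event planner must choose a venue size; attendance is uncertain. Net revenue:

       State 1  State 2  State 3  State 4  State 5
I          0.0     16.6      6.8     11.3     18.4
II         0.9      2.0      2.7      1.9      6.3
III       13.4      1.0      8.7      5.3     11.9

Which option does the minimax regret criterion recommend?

Column bests: State 1=13.4, State 2=16.6, State 3=8.7, State 4=11.3, State 5=18.4.
I regrets: 13.4, 0.0, 1.9, 0.0, 0.0 → max 13.4
II regrets: 12.5, 14.6, 6.0, 9.4, 12.1 → max 14.6
III regrets: 0.0, 15.6, 0.0, 6.0, 6.5 → max 15.6
Smallest max regret = 13.4 → I.

I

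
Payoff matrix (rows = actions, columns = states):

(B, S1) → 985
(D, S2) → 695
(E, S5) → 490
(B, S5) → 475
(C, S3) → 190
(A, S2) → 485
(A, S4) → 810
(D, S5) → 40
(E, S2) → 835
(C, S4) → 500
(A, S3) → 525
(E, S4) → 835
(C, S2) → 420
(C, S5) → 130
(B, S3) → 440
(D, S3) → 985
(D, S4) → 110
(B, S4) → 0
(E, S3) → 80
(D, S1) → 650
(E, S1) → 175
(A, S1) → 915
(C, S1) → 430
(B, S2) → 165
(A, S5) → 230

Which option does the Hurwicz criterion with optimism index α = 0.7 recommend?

A: 0.7·915 + 0.3·230 = 709.5
B: 0.7·985 + 0.3·0 = 689.5
C: 0.7·500 + 0.3·130 = 389
D: 0.7·985 + 0.3·40 = 701.5
E: 0.7·835 + 0.3·80 = 608.5
Highest Hurwicz score = 709.5 → A.

A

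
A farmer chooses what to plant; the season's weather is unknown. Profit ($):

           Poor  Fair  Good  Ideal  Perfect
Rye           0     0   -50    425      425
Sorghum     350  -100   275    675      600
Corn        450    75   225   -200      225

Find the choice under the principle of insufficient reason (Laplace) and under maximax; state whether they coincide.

laplace → Sorghum; maximax → Sorghum (agree)

Row averages: Rye=160, Sorghum=360, Corn=155
Highest average = 360 → Sorghum.
Row maxima: Rye=425, Sorghum=675, Corn=450
Best best-case = 675 → Sorghum.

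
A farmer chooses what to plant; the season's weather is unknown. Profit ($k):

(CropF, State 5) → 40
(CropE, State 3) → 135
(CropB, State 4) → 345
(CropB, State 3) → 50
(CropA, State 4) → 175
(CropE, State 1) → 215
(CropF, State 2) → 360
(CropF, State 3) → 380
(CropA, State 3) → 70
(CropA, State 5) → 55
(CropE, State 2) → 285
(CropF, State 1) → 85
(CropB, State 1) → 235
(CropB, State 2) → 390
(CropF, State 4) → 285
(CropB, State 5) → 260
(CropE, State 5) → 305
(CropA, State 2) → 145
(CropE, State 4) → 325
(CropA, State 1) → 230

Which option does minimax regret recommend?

CropE

Column bests: State 1=235, State 2=390, State 3=380, State 4=345, State 5=305.
CropE regrets: 20, 105, 245, 20, 0 → max 245
CropA regrets: 5, 245, 310, 170, 250 → max 310
CropB regrets: 0, 0, 330, 0, 45 → max 330
CropF regrets: 150, 30, 0, 60, 265 → max 265
Smallest max regret = 245 → CropE.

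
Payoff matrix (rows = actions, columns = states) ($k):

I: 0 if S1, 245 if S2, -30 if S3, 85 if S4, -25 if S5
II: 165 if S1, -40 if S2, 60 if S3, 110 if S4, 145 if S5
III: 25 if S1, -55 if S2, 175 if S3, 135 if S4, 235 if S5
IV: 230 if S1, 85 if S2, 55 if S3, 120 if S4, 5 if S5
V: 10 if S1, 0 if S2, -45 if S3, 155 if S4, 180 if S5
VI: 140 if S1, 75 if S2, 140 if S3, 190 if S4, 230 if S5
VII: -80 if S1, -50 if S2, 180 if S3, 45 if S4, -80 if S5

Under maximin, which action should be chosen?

Row minima: I=-30, II=-40, III=-55, IV=5, V=-45, VI=75, VII=-80
Best worst-case = 75 → VI.

VI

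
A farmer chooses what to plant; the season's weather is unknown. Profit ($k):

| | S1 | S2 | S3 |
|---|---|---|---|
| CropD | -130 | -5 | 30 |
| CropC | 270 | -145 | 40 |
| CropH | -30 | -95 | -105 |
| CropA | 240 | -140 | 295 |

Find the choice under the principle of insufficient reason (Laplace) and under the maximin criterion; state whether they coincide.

laplace → CropA; maximin → CropH (disagree)

Row averages: CropD=-35, CropC=55, CropH=-230/3, CropA=395/3
Highest average = 395/3 → CropA.
Row minima: CropD=-130, CropC=-145, CropH=-105, CropA=-140
Best worst-case = -105 → CropH.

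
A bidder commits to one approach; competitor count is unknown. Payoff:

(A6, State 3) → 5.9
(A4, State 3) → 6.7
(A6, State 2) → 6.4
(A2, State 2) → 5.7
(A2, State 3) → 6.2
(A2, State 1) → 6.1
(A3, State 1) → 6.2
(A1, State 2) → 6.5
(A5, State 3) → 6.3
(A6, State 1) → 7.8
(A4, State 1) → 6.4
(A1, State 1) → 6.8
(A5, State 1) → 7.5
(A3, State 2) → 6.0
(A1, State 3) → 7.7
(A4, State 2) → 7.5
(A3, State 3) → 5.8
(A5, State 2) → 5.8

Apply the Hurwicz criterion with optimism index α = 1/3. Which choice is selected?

A1: 1/3·7.7 + 2/3·6.5 = 6.9
A2: 1/3·6.2 + 2/3·5.7 = 88/15
A3: 1/3·6.2 + 2/3·5.8 = 89/15
A4: 1/3·7.5 + 2/3·6.4 = 203/30
A5: 1/3·7.5 + 2/3·5.8 = 191/30
A6: 1/3·7.8 + 2/3·5.9 = 98/15
Highest Hurwicz score = 6.9 → A1.

A1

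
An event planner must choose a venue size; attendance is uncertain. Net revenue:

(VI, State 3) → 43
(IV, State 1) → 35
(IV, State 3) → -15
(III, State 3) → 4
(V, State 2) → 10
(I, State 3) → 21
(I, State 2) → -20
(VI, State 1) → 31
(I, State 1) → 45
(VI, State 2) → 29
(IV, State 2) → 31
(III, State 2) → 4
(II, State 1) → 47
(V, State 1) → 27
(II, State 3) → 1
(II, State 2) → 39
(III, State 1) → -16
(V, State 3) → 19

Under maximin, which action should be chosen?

Row minima: I=-20, II=1, III=-16, IV=-15, V=10, VI=29
Best worst-case = 29 → VI.

VI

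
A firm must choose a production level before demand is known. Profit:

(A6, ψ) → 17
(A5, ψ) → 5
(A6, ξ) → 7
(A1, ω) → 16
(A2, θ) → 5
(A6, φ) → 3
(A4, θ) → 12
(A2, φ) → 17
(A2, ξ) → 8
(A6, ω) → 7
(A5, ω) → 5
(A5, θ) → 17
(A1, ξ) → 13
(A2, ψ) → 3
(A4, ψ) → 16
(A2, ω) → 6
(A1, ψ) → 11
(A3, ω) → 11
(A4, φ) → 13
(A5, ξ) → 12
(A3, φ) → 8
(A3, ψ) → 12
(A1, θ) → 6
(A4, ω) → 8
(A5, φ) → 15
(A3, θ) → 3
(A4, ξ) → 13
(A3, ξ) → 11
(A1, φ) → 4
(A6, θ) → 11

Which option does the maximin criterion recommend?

A4

Row minima: A1=4, A2=3, A3=3, A4=8, A5=5, A6=3
Best worst-case = 8 → A4.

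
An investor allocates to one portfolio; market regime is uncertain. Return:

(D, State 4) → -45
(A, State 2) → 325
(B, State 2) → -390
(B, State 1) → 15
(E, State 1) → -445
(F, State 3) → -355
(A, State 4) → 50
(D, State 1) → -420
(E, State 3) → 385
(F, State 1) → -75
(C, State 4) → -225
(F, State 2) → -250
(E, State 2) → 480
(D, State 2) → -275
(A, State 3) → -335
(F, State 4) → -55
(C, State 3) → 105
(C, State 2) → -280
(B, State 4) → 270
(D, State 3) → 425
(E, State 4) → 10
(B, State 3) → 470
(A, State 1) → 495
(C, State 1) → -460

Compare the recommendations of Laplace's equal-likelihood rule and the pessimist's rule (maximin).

Row averages: A=133.75, B=91.25, C=-215, D=-78.75, E=107.5, F=-183.75
Highest average = 133.75 → A.
Row minima: A=-335, B=-390, C=-460, D=-420, E=-445, F=-355
Best worst-case = -335 → A.

laplace → A; maximin → A (agree)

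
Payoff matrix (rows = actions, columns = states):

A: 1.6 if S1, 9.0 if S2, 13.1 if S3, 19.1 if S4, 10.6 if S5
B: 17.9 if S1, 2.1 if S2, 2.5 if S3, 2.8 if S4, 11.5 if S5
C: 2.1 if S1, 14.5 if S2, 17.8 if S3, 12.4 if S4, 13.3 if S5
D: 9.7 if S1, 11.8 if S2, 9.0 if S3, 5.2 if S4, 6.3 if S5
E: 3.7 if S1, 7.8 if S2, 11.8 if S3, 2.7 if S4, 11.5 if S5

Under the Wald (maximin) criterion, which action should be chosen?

Row minima: A=1.6, B=2.1, C=2.1, D=5.2, E=2.7
Best worst-case = 5.2 → D.

D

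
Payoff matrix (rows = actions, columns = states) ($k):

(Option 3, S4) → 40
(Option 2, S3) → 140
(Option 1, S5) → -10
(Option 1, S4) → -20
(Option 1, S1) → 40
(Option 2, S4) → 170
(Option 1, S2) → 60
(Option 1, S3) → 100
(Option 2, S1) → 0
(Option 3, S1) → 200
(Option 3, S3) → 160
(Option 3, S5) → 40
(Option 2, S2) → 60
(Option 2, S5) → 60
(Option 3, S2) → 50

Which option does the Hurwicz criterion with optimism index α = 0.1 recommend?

Option 1: 0.1·100 + 0.9·(-20) = -8
Option 2: 0.1·170 + 0.9·0 = 17
Option 3: 0.1·200 + 0.9·40 = 56
Highest Hurwicz score = 56 → Option 3.

Option 3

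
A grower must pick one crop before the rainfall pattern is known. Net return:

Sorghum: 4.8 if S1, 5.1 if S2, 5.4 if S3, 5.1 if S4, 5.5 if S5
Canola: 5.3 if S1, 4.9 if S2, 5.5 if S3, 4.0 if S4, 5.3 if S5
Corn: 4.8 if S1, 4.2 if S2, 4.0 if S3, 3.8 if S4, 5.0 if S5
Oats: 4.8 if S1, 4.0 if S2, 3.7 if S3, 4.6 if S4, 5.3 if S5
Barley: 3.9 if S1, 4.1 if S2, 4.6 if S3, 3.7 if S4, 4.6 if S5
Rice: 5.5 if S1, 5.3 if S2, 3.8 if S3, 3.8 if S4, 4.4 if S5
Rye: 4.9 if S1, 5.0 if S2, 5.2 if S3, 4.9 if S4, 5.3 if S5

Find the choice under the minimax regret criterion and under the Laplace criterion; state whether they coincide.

Column bests: S1=5.5, S2=5.3, S3=5.5, S4=5.1, S5=5.5.
Sorghum regrets: 0.7, 0.2, 0.1, 0.0, 0.0 → max 0.7
Canola regrets: 0.2, 0.4, 0.0, 1.1, 0.2 → max 1.1
Corn regrets: 0.7, 1.1, 1.5, 1.3, 0.5 → max 1.5
Oats regrets: 0.7, 1.3, 1.8, 0.5, 0.2 → max 1.8
Barley regrets: 1.6, 1.2, 0.9, 1.4, 0.9 → max 1.6
Rice regrets: 0.0, 0.0, 1.7, 1.3, 1.1 → max 1.7
Rye regrets: 0.6, 0.3, 0.3, 0.2, 0.2 → max 0.6
Smallest max regret = 0.6 → Rye.
Row averages: Sorghum=5.18, Canola=5, Corn=4.36, Oats=4.48, Barley=4.18, Rice=4.56, Rye=5.06
Highest average = 5.18 → Sorghum.

minimax regret → Rye; laplace → Sorghum (disagree)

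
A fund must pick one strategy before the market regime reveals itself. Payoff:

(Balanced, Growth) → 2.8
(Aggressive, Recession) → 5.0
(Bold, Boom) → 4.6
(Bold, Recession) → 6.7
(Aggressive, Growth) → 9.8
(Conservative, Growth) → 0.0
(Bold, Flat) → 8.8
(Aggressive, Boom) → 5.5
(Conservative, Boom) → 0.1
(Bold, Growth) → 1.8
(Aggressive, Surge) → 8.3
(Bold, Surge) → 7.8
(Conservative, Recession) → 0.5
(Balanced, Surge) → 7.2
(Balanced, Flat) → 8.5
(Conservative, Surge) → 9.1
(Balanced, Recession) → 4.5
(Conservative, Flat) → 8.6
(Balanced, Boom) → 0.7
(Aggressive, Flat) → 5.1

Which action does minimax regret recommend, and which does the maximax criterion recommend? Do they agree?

minimax regret → Aggressive; maximax → Aggressive (agree)

Column bests: Recession=6.7, Flat=8.8, Growth=9.8, Boom=5.5, Surge=9.1.
Conservative regrets: 6.2, 0.2, 9.8, 5.4, 0.0 → max 9.8
Balanced regrets: 2.2, 0.3, 7.0, 4.8, 1.9 → max 7.0
Aggressive regrets: 1.7, 3.7, 0.0, 0.0, 0.8 → max 3.7
Bold regrets: 0.0, 0.0, 8.0, 0.9, 1.3 → max 8.0
Smallest max regret = 3.7 → Aggressive.
Row maxima: Conservative=9.1, Balanced=8.5, Aggressive=9.8, Bold=8.8
Best best-case = 9.8 → Aggressive.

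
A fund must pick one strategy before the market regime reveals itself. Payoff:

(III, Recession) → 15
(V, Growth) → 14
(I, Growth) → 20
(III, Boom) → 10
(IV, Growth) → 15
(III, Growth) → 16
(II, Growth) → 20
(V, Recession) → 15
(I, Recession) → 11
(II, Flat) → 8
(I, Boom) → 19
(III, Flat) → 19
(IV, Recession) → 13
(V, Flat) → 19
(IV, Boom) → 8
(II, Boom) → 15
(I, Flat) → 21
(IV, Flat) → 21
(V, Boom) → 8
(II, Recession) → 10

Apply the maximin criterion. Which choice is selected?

I

Row minima: I=11, II=8, III=10, IV=8, V=8
Best worst-case = 11 → I.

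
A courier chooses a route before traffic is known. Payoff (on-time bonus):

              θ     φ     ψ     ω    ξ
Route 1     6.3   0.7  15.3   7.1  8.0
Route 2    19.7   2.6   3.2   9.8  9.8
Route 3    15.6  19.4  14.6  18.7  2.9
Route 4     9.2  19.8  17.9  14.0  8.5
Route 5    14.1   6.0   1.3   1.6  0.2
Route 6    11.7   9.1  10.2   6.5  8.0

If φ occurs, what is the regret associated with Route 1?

19.1

Best payoff under φ is 19.8.
Regret = 19.8 − 0.7 = 19.1.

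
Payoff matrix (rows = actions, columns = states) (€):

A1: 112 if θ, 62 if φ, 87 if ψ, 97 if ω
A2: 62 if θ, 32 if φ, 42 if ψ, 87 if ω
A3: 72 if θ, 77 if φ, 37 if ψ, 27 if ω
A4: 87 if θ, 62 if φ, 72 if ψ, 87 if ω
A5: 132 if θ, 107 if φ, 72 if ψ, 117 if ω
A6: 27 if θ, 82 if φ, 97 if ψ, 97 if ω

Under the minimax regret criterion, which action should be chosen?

A5

Column bests: θ=132, φ=107, ψ=97, ω=117.
A1 regrets: 20, 45, 10, 20 → max 45
A2 regrets: 70, 75, 55, 30 → max 75
A3 regrets: 60, 30, 60, 90 → max 90
A4 regrets: 45, 45, 25, 30 → max 45
A5 regrets: 0, 0, 25, 0 → max 25
A6 regrets: 105, 25, 0, 20 → max 105
Smallest max regret = 25 → A5.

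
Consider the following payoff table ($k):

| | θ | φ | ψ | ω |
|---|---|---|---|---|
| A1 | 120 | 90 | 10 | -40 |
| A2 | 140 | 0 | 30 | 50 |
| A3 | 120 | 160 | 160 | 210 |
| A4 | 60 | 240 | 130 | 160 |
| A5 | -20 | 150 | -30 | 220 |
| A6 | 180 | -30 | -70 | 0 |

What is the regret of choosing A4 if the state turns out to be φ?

Best payoff under φ is 240.
Regret = 240 − 240 = 0.

0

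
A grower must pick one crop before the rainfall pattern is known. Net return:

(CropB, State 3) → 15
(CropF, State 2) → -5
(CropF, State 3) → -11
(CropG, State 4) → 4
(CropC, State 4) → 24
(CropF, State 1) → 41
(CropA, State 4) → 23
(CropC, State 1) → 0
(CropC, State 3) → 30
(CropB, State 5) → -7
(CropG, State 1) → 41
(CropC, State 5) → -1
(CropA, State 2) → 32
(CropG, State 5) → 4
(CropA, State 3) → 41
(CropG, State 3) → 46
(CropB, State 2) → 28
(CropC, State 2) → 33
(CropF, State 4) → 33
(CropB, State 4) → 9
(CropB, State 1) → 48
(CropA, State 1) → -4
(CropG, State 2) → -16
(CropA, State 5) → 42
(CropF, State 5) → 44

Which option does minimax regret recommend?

CropC

Column bests: State 1=48, State 2=33, State 3=46, State 4=33, State 5=44.
CropB regrets: 0, 5, 31, 24, 51 → max 51
CropF regrets: 7, 38, 57, 0, 0 → max 57
CropA regrets: 52, 1, 5, 10, 2 → max 52
CropG regrets: 7, 49, 0, 29, 40 → max 49
CropC regrets: 48, 0, 16, 9, 45 → max 48
Smallest max regret = 48 → CropC.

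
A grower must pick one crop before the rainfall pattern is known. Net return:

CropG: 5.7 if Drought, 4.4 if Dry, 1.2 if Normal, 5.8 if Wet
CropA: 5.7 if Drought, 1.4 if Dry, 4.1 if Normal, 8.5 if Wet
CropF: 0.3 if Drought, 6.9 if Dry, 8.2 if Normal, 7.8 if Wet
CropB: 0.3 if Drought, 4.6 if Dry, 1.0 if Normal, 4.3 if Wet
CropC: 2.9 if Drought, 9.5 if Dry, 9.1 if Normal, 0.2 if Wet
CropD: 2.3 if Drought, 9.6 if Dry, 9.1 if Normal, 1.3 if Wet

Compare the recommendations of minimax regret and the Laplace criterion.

minimax regret → CropF; laplace → CropF (agree)

Column bests: Drought=5.7, Dry=9.6, Normal=9.1, Wet=8.5.
CropG regrets: 0.0, 5.2, 7.9, 2.7 → max 7.9
CropA regrets: 0.0, 8.2, 5.0, 0.0 → max 8.2
CropF regrets: 5.4, 2.7, 0.9, 0.7 → max 5.4
CropB regrets: 5.4, 5.0, 8.1, 4.2 → max 8.1
CropC regrets: 2.8, 0.1, 0.0, 8.3 → max 8.3
CropD regrets: 3.4, 0.0, 0.0, 7.2 → max 7.2
Smallest max regret = 5.4 → CropF.
Row averages: CropG=4.275, CropA=4.925, CropF=5.8, CropB=2.55, CropC=5.425, CropD=5.575
Highest average = 5.8 → CropF.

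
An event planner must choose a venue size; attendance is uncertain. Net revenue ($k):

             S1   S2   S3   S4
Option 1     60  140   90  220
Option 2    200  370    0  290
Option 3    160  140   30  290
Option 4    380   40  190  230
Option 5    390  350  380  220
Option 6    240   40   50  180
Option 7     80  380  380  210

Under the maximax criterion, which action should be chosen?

Row maxima: Option 1=220, Option 2=370, Option 3=290, Option 4=380, Option 5=390, Option 6=240, Option 7=380
Best best-case = 390 → Option 5.

Option 5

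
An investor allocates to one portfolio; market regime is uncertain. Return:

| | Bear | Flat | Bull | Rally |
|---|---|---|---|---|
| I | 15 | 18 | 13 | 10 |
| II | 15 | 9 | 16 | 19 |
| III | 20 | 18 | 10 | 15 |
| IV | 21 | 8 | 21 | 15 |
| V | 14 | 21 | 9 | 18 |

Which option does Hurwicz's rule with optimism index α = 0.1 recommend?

III

I: 0.1·18 + 0.9·10 = 10.8
II: 0.1·19 + 0.9·9 = 10
III: 0.1·20 + 0.9·10 = 11
IV: 0.1·21 + 0.9·8 = 9.3
V: 0.1·21 + 0.9·9 = 10.2
Highest Hurwicz score = 11 → III.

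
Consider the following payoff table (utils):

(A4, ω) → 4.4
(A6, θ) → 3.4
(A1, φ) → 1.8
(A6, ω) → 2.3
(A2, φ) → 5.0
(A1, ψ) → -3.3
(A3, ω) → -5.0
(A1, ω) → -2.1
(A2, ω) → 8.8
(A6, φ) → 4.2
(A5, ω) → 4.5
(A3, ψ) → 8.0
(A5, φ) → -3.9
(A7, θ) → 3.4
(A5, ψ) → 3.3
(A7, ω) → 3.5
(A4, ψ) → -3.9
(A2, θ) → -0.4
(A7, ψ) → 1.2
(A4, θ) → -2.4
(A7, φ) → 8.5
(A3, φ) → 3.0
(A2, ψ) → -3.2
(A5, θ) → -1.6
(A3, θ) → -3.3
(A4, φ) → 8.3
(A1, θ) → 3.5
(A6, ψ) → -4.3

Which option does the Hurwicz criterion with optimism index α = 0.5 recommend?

A1: 0.5·3.5 + 0.5·(-3.3) = 0.1
A2: 0.5·8.8 + 0.5·(-3.2) = 2.8
A3: 0.5·8.0 + 0.5·(-5.0) = 1.5
A4: 0.5·8.3 + 0.5·(-3.9) = 2.2
A5: 0.5·4.5 + 0.5·(-3.9) = 0.3
A6: 0.5·4.2 + 0.5·(-4.3) = -0.05
A7: 0.5·8.5 + 0.5·1.2 = 4.85
Highest Hurwicz score = 4.85 → A7.

A7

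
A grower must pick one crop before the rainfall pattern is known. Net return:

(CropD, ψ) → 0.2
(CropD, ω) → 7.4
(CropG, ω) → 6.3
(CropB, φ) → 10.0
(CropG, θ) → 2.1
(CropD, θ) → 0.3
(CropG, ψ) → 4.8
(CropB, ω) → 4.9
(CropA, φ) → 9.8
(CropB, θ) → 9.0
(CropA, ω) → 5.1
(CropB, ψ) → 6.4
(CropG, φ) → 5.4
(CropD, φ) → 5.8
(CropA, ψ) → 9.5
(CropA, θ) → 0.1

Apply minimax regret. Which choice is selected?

CropB

Column bests: θ=9.0, φ=10.0, ψ=9.5, ω=7.4.
CropG regrets: 6.9, 4.6, 4.7, 1.1 → max 6.9
CropB regrets: 0.0, 0.0, 3.1, 2.5 → max 3.1
CropA regrets: 8.9, 0.2, 0.0, 2.3 → max 8.9
CropD regrets: 8.7, 4.2, 9.3, 0.0 → max 9.3
Smallest max regret = 3.1 → CropB.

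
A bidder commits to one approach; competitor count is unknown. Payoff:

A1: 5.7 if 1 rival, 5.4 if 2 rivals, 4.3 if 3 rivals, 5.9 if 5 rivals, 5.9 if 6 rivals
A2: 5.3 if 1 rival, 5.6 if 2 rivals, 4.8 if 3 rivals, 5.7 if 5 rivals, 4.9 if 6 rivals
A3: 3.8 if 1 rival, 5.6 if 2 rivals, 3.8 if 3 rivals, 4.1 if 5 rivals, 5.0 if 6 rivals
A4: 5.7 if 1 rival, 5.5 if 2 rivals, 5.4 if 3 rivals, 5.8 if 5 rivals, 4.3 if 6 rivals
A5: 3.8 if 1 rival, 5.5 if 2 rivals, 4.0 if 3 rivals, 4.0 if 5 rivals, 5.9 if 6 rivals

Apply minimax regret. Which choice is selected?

A2

Column bests: 1 rival=5.7, 2 rivals=5.6, 3 rivals=5.4, 5 rivals=5.9, 6 rivals=5.9.
A1 regrets: 0.0, 0.2, 1.1, 0.0, 0.0 → max 1.1
A2 regrets: 0.4, 0.0, 0.6, 0.2, 1.0 → max 1.0
A3 regrets: 1.9, 0.0, 1.6, 1.8, 0.9 → max 1.9
A4 regrets: 0.0, 0.1, 0.0, 0.1, 1.6 → max 1.6
A5 regrets: 1.9, 0.1, 1.4, 1.9, 0.0 → max 1.9
Smallest max regret = 1.0 → A2.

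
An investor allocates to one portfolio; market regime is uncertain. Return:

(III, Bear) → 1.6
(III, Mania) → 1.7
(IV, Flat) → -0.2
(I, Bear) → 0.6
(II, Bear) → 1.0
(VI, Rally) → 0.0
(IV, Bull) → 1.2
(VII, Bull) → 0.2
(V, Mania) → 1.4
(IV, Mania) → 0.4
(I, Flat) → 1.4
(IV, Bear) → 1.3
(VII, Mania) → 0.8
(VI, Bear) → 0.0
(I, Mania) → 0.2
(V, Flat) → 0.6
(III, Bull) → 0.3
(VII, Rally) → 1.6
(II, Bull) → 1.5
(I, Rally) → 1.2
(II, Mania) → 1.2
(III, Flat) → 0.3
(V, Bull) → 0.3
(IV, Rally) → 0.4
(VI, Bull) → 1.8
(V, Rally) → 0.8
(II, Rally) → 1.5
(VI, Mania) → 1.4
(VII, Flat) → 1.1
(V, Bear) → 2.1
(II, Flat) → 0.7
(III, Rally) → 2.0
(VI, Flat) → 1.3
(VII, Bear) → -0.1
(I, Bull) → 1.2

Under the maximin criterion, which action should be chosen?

Row minima: I=0.2, II=0.7, III=0.3, IV=-0.2, V=0.3, VI=0.0, VII=-0.1
Best worst-case = 0.7 → II.

II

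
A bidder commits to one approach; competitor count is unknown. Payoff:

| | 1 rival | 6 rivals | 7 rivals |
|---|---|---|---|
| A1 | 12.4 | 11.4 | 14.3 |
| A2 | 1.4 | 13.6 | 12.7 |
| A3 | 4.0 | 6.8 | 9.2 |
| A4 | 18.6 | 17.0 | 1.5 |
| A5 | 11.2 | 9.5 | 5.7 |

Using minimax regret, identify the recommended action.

Column bests: 1 rival=18.6, 6 rivals=17.0, 7 rivals=14.3.
A1 regrets: 6.2, 5.6, 0.0 → max 6.2
A2 regrets: 17.2, 3.4, 1.6 → max 17.2
A3 regrets: 14.6, 10.2, 5.1 → max 14.6
A4 regrets: 0.0, 0.0, 12.8 → max 12.8
A5 regrets: 7.4, 7.5, 8.6 → max 8.6
Smallest max regret = 6.2 → A1.

A1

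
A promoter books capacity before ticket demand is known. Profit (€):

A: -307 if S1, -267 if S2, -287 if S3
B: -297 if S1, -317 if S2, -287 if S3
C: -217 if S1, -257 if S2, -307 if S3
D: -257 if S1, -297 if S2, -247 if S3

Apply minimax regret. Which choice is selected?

D

Column bests: S1=-217, S2=-257, S3=-247.
A regrets: 90, 10, 40 → max 90
B regrets: 80, 60, 40 → max 80
C regrets: 0, 0, 60 → max 60
D regrets: 40, 40, 0 → max 40
Smallest max regret = 40 → D.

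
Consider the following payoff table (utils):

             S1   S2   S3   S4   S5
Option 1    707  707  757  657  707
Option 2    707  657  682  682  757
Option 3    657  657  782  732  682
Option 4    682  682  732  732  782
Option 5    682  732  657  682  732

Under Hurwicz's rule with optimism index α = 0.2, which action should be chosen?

Option 4

Option 1: 0.2·757 + 0.8·657 = 677
Option 2: 0.2·757 + 0.8·657 = 677
Option 3: 0.2·782 + 0.8·657 = 682
Option 4: 0.2·782 + 0.8·682 = 702
Option 5: 0.2·732 + 0.8·657 = 672
Highest Hurwicz score = 702 → Option 4.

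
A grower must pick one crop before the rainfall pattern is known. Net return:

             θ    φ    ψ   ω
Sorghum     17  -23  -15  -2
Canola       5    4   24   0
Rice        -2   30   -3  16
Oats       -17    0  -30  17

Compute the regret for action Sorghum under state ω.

19

Best payoff under ω is 17.
Regret = 17 − (-2) = 19.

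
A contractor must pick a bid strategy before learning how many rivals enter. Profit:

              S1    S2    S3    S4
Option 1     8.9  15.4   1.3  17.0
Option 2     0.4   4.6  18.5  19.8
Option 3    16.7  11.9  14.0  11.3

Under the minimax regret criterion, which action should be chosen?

Column bests: S1=16.7, S2=15.4, S3=18.5, S4=19.8.
Option 1 regrets: 7.8, 0.0, 17.2, 2.8 → max 17.2
Option 2 regrets: 16.3, 10.8, 0.0, 0.0 → max 16.3
Option 3 regrets: 0.0, 3.5, 4.5, 8.5 → max 8.5
Smallest max regret = 8.5 → Option 3.

Option 3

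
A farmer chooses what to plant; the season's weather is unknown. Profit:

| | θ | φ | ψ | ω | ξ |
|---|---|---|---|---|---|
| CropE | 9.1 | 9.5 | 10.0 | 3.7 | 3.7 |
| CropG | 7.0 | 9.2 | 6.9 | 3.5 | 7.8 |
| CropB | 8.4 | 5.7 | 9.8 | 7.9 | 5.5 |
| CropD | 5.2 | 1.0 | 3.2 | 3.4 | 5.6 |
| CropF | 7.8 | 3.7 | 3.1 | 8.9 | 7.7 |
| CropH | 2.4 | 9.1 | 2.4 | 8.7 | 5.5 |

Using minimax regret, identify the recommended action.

Column bests: θ=9.1, φ=9.5, ψ=10.0, ω=8.9, ξ=7.8.
CropE regrets: 0.0, 0.0, 0.0, 5.2, 4.1 → max 5.2
CropG regrets: 2.1, 0.3, 3.1, 5.4, 0.0 → max 5.4
CropB regrets: 0.7, 3.8, 0.2, 1.0, 2.3 → max 3.8
CropD regrets: 3.9, 8.5, 6.8, 5.5, 2.2 → max 8.5
CropF regrets: 1.3, 5.8, 6.9, 0.0, 0.1 → max 6.9
CropH regrets: 6.7, 0.4, 7.6, 0.2, 2.3 → max 7.6
Smallest max regret = 3.8 → CropB.

CropB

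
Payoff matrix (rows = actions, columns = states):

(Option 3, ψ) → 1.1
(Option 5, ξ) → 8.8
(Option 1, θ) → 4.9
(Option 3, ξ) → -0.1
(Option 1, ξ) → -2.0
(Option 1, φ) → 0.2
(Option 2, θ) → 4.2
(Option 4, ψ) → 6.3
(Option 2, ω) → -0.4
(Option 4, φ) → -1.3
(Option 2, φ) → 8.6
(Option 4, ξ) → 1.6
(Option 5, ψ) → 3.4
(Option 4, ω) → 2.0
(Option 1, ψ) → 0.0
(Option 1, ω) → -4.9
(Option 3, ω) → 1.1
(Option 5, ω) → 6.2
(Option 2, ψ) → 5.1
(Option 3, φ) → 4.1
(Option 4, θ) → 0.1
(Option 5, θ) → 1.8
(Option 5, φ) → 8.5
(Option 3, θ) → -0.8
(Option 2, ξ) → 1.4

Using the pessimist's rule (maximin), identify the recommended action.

Option 5

Row minima: Option 1=-4.9, Option 2=-0.4, Option 3=-0.8, Option 4=-1.3, Option 5=1.8
Best worst-case = 1.8 → Option 5.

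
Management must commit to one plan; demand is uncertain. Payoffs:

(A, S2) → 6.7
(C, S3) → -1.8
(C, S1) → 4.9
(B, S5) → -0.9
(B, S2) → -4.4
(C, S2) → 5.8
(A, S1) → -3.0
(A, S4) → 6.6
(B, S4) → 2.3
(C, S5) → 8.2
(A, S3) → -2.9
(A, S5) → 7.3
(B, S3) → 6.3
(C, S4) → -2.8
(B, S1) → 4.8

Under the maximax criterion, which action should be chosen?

Row maxima: A=7.3, B=6.3, C=8.2
Best best-case = 8.2 → C.

C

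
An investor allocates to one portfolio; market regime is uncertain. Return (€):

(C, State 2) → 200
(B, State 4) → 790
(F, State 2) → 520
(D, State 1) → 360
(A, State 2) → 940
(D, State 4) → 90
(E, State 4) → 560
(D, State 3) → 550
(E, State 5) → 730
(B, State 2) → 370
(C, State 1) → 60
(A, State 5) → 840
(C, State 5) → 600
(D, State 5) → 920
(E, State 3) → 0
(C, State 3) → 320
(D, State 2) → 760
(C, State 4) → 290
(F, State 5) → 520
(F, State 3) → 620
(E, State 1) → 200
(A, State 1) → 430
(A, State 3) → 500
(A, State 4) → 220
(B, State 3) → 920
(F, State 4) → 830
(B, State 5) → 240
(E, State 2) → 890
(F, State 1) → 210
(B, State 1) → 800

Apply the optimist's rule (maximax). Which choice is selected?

A

Row maxima: A=940, B=920, C=600, D=920, E=890, F=830
Best best-case = 940 → A.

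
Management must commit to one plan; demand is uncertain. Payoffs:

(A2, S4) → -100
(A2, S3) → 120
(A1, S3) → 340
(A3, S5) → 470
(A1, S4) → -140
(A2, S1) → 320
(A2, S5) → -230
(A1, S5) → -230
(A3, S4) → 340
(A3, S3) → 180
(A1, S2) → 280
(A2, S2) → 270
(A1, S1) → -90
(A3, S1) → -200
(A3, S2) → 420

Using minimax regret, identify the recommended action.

A3

Column bests: S1=320, S2=420, S3=340, S4=340, S5=470.
A1 regrets: 410, 140, 0, 480, 700 → max 700
A2 regrets: 0, 150, 220, 440, 700 → max 700
A3 regrets: 520, 0, 160, 0, 0 → max 520
Smallest max regret = 520 → A3.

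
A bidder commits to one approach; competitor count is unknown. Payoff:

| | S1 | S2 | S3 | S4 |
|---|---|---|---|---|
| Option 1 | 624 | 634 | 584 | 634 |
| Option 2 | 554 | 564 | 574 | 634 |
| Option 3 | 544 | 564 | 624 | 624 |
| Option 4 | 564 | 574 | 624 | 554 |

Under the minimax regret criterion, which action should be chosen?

Column bests: S1=624, S2=634, S3=624, S4=634.
Option 1 regrets: 0, 0, 40, 0 → max 40
Option 2 regrets: 70, 70, 50, 0 → max 70
Option 3 regrets: 80, 70, 0, 10 → max 80
Option 4 regrets: 60, 60, 0, 80 → max 80
Smallest max regret = 40 → Option 1.

Option 1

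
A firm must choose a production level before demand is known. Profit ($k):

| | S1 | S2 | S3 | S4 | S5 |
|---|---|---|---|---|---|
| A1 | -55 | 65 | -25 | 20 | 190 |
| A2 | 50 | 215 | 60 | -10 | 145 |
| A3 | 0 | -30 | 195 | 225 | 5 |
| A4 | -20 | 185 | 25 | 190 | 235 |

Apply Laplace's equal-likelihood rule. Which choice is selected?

A4

Row averages: A1=39, A2=92, A3=79, A4=123
Highest average = 123 → A4.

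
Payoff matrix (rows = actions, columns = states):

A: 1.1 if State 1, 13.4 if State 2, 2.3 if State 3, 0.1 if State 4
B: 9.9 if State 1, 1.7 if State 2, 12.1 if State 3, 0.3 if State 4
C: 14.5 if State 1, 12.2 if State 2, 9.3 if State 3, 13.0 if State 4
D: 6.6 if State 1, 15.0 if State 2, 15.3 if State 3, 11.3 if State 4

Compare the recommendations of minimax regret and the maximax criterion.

Column bests: State 1=14.5, State 2=15.0, State 3=15.3, State 4=13.0.
A regrets: 13.4, 1.6, 13.0, 12.9 → max 13.4
B regrets: 4.6, 13.3, 3.2, 12.7 → max 13.3
C regrets: 0.0, 2.8, 6.0, 0.0 → max 6.0
D regrets: 7.9, 0.0, 0.0, 1.7 → max 7.9
Smallest max regret = 6.0 → C.
Row maxima: A=13.4, B=12.1, C=14.5, D=15.3
Best best-case = 15.3 → D.

minimax regret → C; maximax → D (disagree)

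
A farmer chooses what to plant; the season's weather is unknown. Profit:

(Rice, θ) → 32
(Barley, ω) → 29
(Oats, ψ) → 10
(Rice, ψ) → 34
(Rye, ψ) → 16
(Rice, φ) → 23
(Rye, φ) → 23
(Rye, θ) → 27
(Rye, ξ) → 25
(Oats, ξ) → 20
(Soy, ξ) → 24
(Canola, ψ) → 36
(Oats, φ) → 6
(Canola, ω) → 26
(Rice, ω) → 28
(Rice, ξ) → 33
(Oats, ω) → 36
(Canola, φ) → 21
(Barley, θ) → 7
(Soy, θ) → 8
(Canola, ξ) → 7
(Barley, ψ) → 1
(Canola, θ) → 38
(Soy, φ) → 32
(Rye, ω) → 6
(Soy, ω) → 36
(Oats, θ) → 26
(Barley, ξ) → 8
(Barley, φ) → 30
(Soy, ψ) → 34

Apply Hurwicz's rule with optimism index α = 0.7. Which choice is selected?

Canola: 0.7·38 + 0.3·7 = 28.7
Soy: 0.7·36 + 0.3·8 = 27.6
Oats: 0.7·36 + 0.3·6 = 27
Rye: 0.7·27 + 0.3·6 = 20.7
Barley: 0.7·30 + 0.3·1 = 21.3
Rice: 0.7·34 + 0.3·23 = 30.7
Highest Hurwicz score = 30.7 → Rice.

Rice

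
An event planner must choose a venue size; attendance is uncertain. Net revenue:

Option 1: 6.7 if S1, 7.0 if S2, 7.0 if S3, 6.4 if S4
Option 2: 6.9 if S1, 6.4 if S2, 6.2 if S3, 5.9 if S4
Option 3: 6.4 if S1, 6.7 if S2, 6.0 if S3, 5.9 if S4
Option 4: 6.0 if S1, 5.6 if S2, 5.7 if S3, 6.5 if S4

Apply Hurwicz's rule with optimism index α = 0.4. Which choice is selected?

Option 1

Option 1: 0.4·7.0 + 0.6·6.4 = 6.64
Option 2: 0.4·6.9 + 0.6·5.9 = 6.3
Option 3: 0.4·6.7 + 0.6·5.9 = 6.22
Option 4: 0.4·6.5 + 0.6·5.6 = 5.96
Highest Hurwicz score = 6.64 → Option 1.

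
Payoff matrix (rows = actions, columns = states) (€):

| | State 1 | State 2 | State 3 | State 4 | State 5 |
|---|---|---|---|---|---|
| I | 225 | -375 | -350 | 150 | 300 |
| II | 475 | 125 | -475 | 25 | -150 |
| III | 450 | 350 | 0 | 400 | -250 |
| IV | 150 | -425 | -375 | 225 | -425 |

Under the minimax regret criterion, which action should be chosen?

Column bests: State 1=475, State 2=350, State 3=0, State 4=400, State 5=300.
I regrets: 250, 725, 350, 250, 0 → max 725
II regrets: 0, 225, 475, 375, 450 → max 475
III regrets: 25, 0, 0, 0, 550 → max 550
IV regrets: 325, 775, 375, 175, 725 → max 775
Smallest max regret = 475 → II.

II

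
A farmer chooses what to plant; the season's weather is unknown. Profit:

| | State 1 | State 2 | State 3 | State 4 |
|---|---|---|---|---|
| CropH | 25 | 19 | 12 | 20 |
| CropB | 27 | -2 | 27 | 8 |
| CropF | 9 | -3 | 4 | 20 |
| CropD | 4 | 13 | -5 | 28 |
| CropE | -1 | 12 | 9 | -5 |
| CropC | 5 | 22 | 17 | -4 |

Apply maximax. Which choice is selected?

CropD

Row maxima: CropH=25, CropB=27, CropF=20, CropD=28, CropE=12, CropC=22
Best best-case = 28 → CropD.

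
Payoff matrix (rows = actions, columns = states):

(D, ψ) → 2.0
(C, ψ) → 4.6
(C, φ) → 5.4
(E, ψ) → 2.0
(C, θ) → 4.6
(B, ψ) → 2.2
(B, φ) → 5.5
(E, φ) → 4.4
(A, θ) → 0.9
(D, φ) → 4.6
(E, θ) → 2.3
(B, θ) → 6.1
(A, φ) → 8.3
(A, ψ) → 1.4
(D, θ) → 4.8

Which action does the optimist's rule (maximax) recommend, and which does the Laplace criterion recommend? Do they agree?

Row maxima: A=8.3, B=6.1, C=5.4, D=4.8, E=4.4
Best best-case = 8.3 → A.
Row averages: A=53/15, B=4.6, C=73/15, D=3.8, E=2.9
Highest average = 73/15 → C.

maximax → A; laplace → C (disagree)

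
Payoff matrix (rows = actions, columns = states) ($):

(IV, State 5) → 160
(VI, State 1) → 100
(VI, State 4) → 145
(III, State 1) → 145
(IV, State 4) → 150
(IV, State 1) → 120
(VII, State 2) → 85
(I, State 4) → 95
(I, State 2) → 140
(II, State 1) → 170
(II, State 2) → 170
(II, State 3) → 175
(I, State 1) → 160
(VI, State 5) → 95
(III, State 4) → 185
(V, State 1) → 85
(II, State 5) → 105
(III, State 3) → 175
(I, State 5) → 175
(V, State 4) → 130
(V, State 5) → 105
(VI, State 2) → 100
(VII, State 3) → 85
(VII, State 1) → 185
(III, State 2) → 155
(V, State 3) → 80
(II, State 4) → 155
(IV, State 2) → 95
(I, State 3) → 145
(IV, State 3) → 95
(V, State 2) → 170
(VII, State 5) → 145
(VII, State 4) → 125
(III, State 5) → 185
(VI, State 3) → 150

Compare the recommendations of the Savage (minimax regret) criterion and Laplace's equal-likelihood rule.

minimax regret → III; laplace → III (agree)

Column bests: State 1=185, State 2=170, State 3=175, State 4=185, State 5=185.
I regrets: 25, 30, 30, 90, 10 → max 90
II regrets: 15, 0, 0, 30, 80 → max 80
III regrets: 40, 15, 0, 0, 0 → max 40
IV regrets: 65, 75, 80, 35, 25 → max 80
V regrets: 100, 0, 95, 55, 80 → max 100
VI regrets: 85, 70, 25, 40, 90 → max 90
VII regrets: 0, 85, 90, 60, 40 → max 90
Smallest max regret = 40 → III.
Row averages: I=143, II=155, III=169, IV=124, V=114, VI=118, VII=125
Highest average = 169 → III.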